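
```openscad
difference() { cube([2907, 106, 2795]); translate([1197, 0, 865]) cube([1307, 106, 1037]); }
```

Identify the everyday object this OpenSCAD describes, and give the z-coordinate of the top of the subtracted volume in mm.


A wall with a window opening. The window head height is 1902 mm.

A wall with a rectangular opening subtracted — a window. Sill at z = 865, opening 1037 mm tall, so the head is at 865 + 1037 = 1902 mm.


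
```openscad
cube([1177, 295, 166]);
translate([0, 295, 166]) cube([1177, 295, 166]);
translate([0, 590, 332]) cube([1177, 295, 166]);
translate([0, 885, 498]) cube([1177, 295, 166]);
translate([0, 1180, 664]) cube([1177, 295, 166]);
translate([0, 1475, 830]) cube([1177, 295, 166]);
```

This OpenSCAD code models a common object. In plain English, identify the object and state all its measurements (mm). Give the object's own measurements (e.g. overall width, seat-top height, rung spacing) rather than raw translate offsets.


A straight staircase of 6 solid steps. Each step is 1177 mm wide (x), 295 mm deep (y, the going) and 166 mm tall (the rise). The first step rests on the floor; each subsequent step sits one going further in +y and one rise higher in +z, directly behind and above the previous step with no overlap.


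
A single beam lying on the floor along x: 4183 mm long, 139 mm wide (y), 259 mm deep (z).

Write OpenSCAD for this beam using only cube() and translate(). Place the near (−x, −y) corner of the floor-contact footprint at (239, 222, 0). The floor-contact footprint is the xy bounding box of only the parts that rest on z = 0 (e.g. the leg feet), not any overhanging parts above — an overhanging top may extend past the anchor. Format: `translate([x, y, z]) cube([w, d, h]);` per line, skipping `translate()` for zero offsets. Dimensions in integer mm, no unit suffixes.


translate([239, 222, 0]) cube([4183, 139, 259]);


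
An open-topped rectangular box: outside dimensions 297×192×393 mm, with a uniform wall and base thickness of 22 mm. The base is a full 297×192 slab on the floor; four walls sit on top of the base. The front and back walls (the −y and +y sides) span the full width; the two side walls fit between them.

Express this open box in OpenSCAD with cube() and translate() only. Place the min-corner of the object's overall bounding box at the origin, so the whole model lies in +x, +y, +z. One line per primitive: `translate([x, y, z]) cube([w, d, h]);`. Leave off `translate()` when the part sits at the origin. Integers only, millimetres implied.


cube([297, 192, 22]);
translate([0, 0, 22]) cube([297, 22, 371]);
translate([0, 170, 22]) cube([297, 22, 371]);
translate([0, 22, 22]) cube([22, 148, 371]);
translate([275, 22, 22]) cube([22, 148, 371]);


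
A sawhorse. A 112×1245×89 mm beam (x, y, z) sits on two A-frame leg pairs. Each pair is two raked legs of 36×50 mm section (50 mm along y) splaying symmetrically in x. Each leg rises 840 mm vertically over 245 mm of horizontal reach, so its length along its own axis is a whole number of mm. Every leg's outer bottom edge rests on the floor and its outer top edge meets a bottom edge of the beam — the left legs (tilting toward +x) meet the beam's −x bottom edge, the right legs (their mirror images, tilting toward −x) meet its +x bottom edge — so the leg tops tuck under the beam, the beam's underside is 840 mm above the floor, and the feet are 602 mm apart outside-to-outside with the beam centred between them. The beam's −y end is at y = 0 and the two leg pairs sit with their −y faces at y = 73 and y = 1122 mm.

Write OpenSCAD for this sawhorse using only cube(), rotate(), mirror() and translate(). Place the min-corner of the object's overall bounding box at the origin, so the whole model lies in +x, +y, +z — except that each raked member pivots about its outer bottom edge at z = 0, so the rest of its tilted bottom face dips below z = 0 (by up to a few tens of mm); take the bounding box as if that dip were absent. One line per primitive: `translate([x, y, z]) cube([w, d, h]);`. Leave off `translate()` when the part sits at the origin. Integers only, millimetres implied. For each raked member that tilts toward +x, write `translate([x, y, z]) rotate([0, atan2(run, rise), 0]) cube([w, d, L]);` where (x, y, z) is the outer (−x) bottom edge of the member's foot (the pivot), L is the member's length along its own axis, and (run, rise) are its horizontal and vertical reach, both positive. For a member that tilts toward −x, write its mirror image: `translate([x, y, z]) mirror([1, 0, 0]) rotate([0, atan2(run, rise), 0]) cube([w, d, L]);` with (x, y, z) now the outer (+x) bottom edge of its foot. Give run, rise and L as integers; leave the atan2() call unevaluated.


// leg length = √(245² + 840²) = 875
// right-leg outer foot x = 2·245 + 112 = 602
// beam min-corner = (245, 0, 840)
translate([245, 0, 840]) cube([112, 1245, 89]);
translate([0, 73, 0]) rotate([0, atan2(245, 840), 0]) cube([36, 50, 875]);
translate([602, 73, 0]) mirror([1, 0, 0]) rotate([0, atan2(245, 840), 0]) cube([36, 50, 875]);
translate([0, 1122, 0]) rotate([0, atan2(245, 840), 0]) cube([36, 50, 875]);
translate([602, 1122, 0]) mirror([1, 0, 0]) rotate([0, atan2(245, 840), 0]) cube([36, 50, 875]);


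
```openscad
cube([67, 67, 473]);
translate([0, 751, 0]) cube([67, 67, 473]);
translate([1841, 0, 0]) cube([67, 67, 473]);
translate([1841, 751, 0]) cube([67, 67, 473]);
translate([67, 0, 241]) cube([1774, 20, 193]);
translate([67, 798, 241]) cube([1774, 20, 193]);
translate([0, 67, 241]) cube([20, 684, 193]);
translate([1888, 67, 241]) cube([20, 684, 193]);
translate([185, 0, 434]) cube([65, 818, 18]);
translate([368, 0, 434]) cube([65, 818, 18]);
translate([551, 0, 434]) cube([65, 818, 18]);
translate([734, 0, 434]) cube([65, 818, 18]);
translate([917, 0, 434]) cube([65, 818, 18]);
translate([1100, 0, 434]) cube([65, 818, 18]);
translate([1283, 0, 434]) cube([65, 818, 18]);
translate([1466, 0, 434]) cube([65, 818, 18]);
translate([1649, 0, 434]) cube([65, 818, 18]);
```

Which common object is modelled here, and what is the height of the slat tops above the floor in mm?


A bed frame. The slat-top height is 452 mm.

Four posts, four rails, and a row of slats — a bed frame. Slats sit on the rails at z = 241 + 193 = 434; with slat thickness 18, the top is 452 mm.


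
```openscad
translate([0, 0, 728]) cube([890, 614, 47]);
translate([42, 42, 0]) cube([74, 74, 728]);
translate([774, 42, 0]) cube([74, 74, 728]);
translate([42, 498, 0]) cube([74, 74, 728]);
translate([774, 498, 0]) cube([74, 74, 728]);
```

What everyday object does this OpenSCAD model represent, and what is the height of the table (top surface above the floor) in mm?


A table. The table height is 775 mm.

A 890×614×47 slab sits at z = 728 on four 74 mm square posts — a table. The top surface is at 728 + 47 = 775 mm.


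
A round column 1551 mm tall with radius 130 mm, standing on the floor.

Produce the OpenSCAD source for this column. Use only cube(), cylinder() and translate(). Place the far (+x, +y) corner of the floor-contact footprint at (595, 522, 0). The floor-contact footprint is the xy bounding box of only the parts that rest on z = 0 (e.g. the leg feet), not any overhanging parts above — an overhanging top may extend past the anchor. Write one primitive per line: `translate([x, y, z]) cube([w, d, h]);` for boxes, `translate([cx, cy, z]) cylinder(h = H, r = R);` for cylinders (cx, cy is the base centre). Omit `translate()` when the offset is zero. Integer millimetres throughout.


translate([465, 392, 0]) cylinder(h = 1551, r = 130);


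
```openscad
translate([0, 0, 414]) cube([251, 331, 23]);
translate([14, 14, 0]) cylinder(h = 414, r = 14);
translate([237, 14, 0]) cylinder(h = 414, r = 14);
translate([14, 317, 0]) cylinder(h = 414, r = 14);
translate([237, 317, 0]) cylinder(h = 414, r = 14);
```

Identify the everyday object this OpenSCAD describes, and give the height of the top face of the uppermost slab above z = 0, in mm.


A stool. The seat height is 437 mm.

A 251×331×23 slab at z = 414 on four corner cylinders — a stool. The seat top is 414 + 23 = 437 mm.


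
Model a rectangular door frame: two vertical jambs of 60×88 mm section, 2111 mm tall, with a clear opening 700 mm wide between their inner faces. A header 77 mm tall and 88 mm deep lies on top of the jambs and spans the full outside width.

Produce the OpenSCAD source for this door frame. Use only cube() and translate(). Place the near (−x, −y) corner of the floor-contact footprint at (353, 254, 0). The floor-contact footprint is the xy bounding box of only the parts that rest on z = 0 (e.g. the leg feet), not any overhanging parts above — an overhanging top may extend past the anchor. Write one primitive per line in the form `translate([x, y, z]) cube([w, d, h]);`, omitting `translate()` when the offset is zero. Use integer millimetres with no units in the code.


translate([353, 254, 0]) cube([60, 88, 2111]);
translate([1113, 254, 0]) cube([60, 88, 2111]);
translate([353, 254, 2111]) cube([820, 88, 77]);


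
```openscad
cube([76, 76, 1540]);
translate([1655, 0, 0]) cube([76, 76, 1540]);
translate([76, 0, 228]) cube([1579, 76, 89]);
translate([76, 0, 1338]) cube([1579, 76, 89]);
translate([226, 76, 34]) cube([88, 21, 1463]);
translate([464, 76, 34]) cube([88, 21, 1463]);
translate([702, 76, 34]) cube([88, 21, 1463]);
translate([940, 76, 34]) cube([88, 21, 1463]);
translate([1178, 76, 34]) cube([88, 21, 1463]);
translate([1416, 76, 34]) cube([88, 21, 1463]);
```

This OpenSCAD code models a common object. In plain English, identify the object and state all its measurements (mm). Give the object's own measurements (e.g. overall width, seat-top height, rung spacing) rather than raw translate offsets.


A fence section. Two 76×76 mm posts, 1540 mm tall, stand on the floor with a clear span of 1579 mm between their inner faces. Two horizontal rails of 76×89 mm section span the gap between the posts with their undersides at z = 228 mm and z = 1338 mm, flush with the posts' −y face. 6 pickets, each 88 mm wide, 21 mm thick and 1463 mm tall, are fixed to the +y face of the rails with their bottoms at z = 34 mm, spaced across the span with a 150 mm gap after the −x post and between neighbouring pickets, with 151 mm left before the +x post.


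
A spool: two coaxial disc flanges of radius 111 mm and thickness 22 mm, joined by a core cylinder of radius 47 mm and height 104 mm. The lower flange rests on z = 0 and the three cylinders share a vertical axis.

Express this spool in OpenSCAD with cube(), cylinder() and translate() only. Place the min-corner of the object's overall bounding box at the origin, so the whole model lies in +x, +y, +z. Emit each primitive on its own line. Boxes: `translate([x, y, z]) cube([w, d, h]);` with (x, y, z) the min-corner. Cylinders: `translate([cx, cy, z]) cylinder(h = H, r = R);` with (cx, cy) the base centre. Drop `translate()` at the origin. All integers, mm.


translate([111, 111, 0]) cylinder(h = 22, r = 111);
translate([111, 111, 22]) cylinder(h = 104, r = 47);
translate([111, 111, 126]) cylinder(h = 22, r = 111);


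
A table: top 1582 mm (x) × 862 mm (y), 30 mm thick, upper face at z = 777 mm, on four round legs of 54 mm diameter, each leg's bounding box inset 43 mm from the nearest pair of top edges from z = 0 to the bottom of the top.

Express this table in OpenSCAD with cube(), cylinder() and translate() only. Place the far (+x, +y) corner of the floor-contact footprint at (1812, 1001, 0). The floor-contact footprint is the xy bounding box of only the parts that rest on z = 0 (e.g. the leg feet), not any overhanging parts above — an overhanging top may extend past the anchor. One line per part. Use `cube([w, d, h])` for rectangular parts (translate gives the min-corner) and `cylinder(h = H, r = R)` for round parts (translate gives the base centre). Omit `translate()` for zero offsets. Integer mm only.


translate([273, 182, 747]) cube([1582, 862, 30]);
translate([343, 252, 0]) cylinder(h = 747, r = 27);
translate([1785, 252, 0]) cylinder(h = 747, r = 27);
translate([343, 974, 0]) cylinder(h = 747, r = 27);
translate([1785, 974, 0]) cylinder(h = 747, r = 27);


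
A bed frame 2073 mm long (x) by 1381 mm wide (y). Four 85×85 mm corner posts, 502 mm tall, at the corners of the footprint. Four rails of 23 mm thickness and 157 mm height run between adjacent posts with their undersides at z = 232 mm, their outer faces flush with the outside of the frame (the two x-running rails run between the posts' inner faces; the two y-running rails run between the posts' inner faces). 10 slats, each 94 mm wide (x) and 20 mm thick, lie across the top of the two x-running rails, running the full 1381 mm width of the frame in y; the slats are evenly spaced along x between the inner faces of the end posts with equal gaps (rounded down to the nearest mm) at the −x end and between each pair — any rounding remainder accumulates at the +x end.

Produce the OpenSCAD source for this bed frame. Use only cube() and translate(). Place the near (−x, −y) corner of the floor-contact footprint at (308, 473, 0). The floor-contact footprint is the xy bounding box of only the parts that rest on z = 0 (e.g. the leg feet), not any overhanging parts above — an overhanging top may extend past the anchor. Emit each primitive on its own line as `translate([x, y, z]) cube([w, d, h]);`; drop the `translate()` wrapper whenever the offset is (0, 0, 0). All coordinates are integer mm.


// slat z = rail_z + rail_h = 232 + 157 = 389
// slat gap = ⌊(1903 − 10·94) / 11⌋ = 87
translate([308, 473, 0]) cube([85, 85, 502]);
translate([308, 1769, 0]) cube([85, 85, 502]);
translate([2296, 473, 0]) cube([85, 85, 502]);
translate([2296, 1769, 0]) cube([85, 85, 502]);
translate([393, 473, 232]) cube([1903, 23, 157]);
translate([393, 1831, 232]) cube([1903, 23, 157]);
translate([308, 558, 232]) cube([23, 1211, 157]);
translate([2358, 558, 232]) cube([23, 1211, 157]);
translate([480, 473, 389]) cube([94, 1381, 20]);
translate([661, 473, 389]) cube([94, 1381, 20]);
translate([842, 473, 389]) cube([94, 1381, 20]);
translate([1023, 473, 389]) cube([94, 1381, 20]);
translate([1204, 473, 389]) cube([94, 1381, 20]);
translate([1385, 473, 389]) cube([94, 1381, 20]);
translate([1566, 473, 389]) cube([94, 1381, 20]);
translate([1747, 473, 389]) cube([94, 1381, 20]);
translate([1928, 473, 389]) cube([94, 1381, 20]);
translate([2109, 473, 389]) cube([94, 1381, 20]);


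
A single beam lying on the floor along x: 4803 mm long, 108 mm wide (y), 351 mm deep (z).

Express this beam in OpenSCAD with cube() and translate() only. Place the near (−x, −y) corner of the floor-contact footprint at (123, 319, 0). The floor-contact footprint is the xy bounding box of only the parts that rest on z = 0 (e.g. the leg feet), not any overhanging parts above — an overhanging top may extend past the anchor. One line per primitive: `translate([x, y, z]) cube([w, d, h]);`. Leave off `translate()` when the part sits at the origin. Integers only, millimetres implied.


translate([123, 319, 0]) cube([4803, 108, 351]);


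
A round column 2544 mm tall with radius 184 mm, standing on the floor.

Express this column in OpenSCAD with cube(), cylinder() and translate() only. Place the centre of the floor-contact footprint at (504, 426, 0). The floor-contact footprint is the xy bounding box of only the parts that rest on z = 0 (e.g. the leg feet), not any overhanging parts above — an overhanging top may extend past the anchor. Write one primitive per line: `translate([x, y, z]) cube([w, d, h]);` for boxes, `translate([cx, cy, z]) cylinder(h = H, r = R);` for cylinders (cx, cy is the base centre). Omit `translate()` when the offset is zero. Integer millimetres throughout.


translate([504, 426, 0]) cylinder(h = 2544, r = 184);


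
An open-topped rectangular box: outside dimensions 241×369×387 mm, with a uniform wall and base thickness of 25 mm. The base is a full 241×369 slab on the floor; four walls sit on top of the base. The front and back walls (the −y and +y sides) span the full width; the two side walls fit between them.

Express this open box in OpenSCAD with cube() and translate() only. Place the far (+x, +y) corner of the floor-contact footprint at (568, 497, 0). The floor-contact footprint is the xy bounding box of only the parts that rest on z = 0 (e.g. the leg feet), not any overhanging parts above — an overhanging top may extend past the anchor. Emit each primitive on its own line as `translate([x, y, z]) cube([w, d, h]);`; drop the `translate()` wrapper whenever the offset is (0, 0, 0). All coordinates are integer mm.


translate([327, 128, 0]) cube([241, 369, 25]);
translate([327, 128, 25]) cube([241, 25, 362]);
translate([327, 472, 25]) cube([241, 25, 362]);
translate([327, 153, 25]) cube([25, 319, 362]);
translate([543, 153, 25]) cube([25, 319, 362]);


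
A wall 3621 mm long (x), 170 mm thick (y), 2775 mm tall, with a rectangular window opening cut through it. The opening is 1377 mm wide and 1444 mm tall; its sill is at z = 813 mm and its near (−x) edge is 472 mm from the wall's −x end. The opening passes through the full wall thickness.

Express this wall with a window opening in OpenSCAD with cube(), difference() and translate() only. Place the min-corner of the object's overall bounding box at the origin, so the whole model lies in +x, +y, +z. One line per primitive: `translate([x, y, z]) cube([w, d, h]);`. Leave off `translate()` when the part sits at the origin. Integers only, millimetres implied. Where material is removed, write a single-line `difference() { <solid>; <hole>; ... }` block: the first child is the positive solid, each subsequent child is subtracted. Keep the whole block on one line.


difference() { cube([3621, 170, 2775]); translate([472, 0, 813]) cube([1377, 170, 1444]); }


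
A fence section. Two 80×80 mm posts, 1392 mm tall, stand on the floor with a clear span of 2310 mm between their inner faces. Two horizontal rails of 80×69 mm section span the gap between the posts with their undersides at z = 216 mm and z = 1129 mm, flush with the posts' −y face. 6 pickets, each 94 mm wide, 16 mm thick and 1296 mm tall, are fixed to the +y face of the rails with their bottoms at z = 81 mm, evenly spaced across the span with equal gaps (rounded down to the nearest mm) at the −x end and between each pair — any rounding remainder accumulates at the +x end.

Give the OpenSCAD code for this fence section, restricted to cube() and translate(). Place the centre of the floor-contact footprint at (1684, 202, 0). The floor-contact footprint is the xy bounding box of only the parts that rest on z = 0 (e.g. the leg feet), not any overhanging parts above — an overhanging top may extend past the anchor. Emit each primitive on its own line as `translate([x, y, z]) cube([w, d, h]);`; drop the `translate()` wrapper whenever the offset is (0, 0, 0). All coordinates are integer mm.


translate([449, 162, 0]) cube([80, 80, 1392]);
translate([2839, 162, 0]) cube([80, 80, 1392]);
translate([529, 162, 216]) cube([2310, 80, 69]);
translate([529, 162, 1129]) cube([2310, 80, 69]);
translate([778, 242, 81]) cube([94, 16, 1296]);
translate([1121, 242, 81]) cube([94, 16, 1296]);
translate([1464, 242, 81]) cube([94, 16, 1296]);
translate([1807, 242, 81]) cube([94, 16, 1296]);
translate([2150, 242, 81]) cube([94, 16, 1296]);
translate([2493, 242, 81]) cube([94, 16, 1296]);


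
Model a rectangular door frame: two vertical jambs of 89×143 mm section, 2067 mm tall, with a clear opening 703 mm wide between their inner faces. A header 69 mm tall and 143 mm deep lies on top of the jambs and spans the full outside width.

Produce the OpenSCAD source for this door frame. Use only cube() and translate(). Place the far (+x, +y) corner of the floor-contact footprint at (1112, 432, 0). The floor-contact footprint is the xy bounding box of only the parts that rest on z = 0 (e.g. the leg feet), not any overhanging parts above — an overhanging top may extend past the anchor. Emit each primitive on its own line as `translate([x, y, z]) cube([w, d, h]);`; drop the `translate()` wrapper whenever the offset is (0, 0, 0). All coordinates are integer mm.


translate([231, 289, 0]) cube([89, 143, 2067]);
translate([1023, 289, 0]) cube([89, 143, 2067]);
translate([231, 289, 2067]) cube([881, 143, 69]);


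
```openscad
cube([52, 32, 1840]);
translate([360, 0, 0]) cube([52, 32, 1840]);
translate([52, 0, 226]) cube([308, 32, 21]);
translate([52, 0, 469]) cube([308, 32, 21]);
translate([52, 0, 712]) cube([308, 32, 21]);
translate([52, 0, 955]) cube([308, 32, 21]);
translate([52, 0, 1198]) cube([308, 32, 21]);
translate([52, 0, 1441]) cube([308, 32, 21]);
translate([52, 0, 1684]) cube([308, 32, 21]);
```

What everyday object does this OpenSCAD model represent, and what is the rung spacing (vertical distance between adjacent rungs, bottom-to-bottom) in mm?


A ladder. The rung spacing is 243 mm.

Two tall 52×32 posts with 7 short bars between them — a ladder. Adjacent rungs sit at z = 226 and z = 469, so the spacing is 469 − 226 = 243 mm.


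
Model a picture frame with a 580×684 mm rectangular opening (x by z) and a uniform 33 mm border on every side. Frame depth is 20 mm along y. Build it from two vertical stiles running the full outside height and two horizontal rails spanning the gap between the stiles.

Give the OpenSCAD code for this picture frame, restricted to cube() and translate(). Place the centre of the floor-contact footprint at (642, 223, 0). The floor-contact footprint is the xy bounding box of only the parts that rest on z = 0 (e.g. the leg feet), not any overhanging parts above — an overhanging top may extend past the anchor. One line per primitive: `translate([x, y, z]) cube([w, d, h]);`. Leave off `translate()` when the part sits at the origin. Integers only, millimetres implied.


translate([319, 213, 0]) cube([33, 20, 750]);
translate([932, 213, 0]) cube([33, 20, 750]);
translate([352, 213, 0]) cube([580, 20, 33]);
translate([352, 213, 717]) cube([580, 20, 33]);


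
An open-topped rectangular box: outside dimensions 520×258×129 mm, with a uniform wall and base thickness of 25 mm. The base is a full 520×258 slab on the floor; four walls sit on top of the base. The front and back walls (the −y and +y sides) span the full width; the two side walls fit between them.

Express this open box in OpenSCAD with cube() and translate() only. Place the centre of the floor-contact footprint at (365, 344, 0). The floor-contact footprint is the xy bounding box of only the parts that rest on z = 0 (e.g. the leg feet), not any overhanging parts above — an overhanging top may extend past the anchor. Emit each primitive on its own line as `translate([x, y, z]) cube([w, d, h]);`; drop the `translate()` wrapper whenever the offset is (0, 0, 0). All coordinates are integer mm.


translate([105, 215, 0]) cube([520, 258, 25]);
translate([105, 215, 25]) cube([520, 25, 104]);
translate([105, 448, 25]) cube([520, 25, 104]);
translate([105, 240, 25]) cube([25, 208, 104]);
translate([600, 240, 25]) cube([25, 208, 104]);


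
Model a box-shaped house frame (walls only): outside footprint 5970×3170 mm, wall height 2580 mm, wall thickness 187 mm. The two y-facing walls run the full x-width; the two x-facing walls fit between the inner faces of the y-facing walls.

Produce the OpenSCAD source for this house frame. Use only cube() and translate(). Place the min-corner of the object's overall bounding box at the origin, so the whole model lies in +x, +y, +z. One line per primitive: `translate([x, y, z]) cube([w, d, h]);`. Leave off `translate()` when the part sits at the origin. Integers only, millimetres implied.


cube([5970, 187, 2580]);
translate([0, 2983, 0]) cube([5970, 187, 2580]);
translate([0, 187, 0]) cube([187, 2796, 2580]);
translate([5783, 187, 0]) cube([187, 2796, 2580]);


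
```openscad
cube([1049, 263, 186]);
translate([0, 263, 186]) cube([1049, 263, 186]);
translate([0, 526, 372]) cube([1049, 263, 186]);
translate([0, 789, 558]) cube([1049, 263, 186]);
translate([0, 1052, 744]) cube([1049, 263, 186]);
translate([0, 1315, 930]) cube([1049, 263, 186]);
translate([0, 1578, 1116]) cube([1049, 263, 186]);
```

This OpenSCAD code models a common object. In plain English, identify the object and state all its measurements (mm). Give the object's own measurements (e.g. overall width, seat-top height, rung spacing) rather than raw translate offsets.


A straight staircase of 7 solid steps. Each step is 1049 mm wide (x), 263 mm deep (y, the going) and 186 mm tall (the rise). The first step rests on the floor; each subsequent step sits one going further in +y and one rise higher in +z, directly behind and above the previous step with no overlap.


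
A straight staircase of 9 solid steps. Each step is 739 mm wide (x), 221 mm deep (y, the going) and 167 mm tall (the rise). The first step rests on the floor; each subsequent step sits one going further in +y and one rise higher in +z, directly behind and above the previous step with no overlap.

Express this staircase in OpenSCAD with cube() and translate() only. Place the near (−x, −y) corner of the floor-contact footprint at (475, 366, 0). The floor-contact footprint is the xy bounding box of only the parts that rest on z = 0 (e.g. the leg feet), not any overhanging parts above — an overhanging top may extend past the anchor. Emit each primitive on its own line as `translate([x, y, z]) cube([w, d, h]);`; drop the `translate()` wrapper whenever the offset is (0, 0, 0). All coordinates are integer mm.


translate([475, 366, 0]) cube([739, 221, 167]);
translate([475, 587, 167]) cube([739, 221, 167]);
translate([475, 808, 334]) cube([739, 221, 167]);
translate([475, 1029, 501]) cube([739, 221, 167]);
translate([475, 1250, 668]) cube([739, 221, 167]);
translate([475, 1471, 835]) cube([739, 221, 167]);
translate([475, 1692, 1002]) cube([739, 221, 167]);
translate([475, 1913, 1169]) cube([739, 221, 167]);
translate([475, 2134, 1336]) cube([739, 221, 167]);


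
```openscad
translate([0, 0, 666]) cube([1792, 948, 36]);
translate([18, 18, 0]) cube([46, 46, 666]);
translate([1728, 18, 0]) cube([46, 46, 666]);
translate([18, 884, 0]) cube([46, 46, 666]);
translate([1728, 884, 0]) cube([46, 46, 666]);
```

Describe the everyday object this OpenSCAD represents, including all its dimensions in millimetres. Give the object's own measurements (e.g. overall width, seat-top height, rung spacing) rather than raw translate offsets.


A rectangular dining table. The top is 1792×948×36 mm with its upper surface at z = 702 mm. It stands on four 46×46 mm square legs, each inset 18 mm from the nearest pair of top edges, running from the floor to the underside of the top.


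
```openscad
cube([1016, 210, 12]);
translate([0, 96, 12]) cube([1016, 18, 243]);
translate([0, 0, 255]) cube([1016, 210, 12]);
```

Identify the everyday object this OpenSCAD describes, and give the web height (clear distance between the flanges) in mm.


An I-beam. The web height is 243 mm.

Two wide flanges with a thin centred web — an I-beam. Overall 267 mm minus two 12 mm flanges gives a web of 267 − 2·12 = 243 mm.


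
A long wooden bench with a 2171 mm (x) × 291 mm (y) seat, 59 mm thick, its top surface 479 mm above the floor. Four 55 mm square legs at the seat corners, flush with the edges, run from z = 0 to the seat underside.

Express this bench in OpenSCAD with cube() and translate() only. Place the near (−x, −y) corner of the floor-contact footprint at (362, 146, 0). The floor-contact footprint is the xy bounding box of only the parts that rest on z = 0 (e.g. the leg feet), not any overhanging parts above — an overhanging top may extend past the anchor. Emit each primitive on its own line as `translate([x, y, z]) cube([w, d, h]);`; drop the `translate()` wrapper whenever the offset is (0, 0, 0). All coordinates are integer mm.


translate([362, 146, 420]) cube([2171, 291, 59]);
translate([362, 146, 0]) cube([55, 55, 420]);
translate([362, 382, 0]) cube([55, 55, 420]);
translate([2478, 146, 0]) cube([55, 55, 420]);
translate([2478, 382, 0]) cube([55, 55, 420]);


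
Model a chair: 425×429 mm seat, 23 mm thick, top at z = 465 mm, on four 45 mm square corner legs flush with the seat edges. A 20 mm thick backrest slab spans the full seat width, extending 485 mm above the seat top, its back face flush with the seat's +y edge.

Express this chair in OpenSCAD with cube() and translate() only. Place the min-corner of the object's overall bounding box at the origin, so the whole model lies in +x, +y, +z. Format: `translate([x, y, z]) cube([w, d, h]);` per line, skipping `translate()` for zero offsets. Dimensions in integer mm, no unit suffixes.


translate([0, 0, 442]) cube([425, 429, 23]);
cube([45, 45, 442]);
translate([380, 0, 0]) cube([45, 45, 442]);
translate([0, 384, 0]) cube([45, 45, 442]);
translate([380, 384, 0]) cube([45, 45, 442]);
translate([0, 409, 465]) cube([425, 20, 485]);


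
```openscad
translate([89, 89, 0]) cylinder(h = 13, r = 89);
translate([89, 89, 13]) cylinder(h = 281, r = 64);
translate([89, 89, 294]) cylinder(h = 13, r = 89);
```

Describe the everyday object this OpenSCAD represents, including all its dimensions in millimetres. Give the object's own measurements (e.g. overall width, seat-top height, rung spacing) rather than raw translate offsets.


A spool: two coaxial disc flanges of radius 89 mm and thickness 13 mm, joined by a core cylinder of radius 64 mm and height 281 mm. The lower flange rests on z = 0 and the three cylinders share a vertical axis.


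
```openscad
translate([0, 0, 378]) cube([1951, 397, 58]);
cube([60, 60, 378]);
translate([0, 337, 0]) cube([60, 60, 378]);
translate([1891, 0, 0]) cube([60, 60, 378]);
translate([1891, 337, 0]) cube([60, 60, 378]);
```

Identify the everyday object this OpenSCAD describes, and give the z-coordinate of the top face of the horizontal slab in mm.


A bench. The seat-top height is 436 mm.

A long slab on four corner posts — a bench. The slab sits at z = 378 with thickness 58, so the top is 378 + 58 = 436 mm.


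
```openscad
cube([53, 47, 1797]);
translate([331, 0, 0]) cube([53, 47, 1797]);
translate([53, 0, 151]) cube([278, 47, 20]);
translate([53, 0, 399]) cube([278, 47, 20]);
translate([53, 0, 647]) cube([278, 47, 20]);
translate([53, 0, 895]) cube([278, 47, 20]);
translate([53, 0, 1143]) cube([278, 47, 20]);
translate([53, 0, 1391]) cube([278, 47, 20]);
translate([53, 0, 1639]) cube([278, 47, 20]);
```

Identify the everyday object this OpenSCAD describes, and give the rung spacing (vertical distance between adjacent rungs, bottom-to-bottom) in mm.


A ladder. The rung spacing is 248 mm.

Two tall 53×47 posts with 7 short bars between them — a ladder. Adjacent rungs sit at z = 151 and z = 399, so the spacing is 399 − 151 = 248 mm.


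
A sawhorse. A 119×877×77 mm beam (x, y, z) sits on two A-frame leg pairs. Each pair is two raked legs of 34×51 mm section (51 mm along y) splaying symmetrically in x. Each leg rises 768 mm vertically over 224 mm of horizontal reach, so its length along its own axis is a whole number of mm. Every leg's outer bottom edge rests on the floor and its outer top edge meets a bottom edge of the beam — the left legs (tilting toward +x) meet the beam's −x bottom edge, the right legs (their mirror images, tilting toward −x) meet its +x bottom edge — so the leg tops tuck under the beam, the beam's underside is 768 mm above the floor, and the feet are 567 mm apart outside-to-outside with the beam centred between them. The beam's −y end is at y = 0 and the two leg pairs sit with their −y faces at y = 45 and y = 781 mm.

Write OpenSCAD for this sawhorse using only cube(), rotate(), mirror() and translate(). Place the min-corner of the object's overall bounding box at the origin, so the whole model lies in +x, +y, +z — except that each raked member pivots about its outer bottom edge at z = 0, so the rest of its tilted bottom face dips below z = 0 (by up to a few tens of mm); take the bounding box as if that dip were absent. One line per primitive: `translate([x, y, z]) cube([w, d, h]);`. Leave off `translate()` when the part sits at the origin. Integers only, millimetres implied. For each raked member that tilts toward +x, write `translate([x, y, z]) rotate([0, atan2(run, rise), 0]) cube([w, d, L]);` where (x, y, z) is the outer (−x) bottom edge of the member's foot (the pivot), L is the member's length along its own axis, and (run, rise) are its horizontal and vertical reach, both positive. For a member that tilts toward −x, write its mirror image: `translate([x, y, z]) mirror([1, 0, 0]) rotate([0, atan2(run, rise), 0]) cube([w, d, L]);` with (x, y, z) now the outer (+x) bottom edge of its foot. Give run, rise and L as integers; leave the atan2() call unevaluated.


translate([224, 0, 768]) cube([119, 877, 77]);
translate([0, 45, 0]) rotate([0, atan2(224, 768), 0]) cube([34, 51, 800]);
translate([567, 45, 0]) mirror([1, 0, 0]) rotate([0, atan2(224, 768), 0]) cube([34, 51, 800]);
translate([0, 781, 0]) rotate([0, atan2(224, 768), 0]) cube([34, 51, 800]);
translate([567, 781, 0]) mirror([1, 0, 0]) rotate([0, atan2(224, 768), 0]) cube([34, 51, 800]);


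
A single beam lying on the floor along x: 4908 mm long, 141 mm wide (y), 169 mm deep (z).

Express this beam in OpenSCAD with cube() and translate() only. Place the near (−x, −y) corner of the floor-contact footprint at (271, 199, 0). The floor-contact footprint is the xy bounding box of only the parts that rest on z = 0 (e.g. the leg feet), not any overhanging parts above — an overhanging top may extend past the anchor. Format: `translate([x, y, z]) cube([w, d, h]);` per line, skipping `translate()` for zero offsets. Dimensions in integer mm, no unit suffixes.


translate([271, 199, 0]) cube([4908, 141, 169]);


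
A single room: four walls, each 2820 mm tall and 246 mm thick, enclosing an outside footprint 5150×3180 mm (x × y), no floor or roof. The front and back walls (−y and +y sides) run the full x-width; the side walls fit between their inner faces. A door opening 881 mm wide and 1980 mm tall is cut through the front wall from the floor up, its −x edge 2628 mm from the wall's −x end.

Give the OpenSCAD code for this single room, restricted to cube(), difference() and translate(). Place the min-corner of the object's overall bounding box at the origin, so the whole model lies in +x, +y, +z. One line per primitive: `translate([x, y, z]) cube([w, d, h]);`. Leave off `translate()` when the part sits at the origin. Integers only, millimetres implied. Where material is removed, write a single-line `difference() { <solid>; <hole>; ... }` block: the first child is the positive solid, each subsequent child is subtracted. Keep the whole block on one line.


difference() { cube([5150, 246, 2820]); translate([2628, 0, 0]) cube([881, 246, 1980]); }
translate([0, 2934, 0]) cube([5150, 246, 2820]);
translate([0, 246, 0]) cube([246, 2688, 2820]);
translate([4904, 246, 0]) cube([246, 2688, 2820]);


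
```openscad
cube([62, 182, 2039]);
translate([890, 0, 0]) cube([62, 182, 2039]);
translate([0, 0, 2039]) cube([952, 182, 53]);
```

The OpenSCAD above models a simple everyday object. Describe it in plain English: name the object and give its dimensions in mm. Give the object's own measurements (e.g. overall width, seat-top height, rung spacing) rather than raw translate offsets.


A door frame. The clear opening is 828 mm wide and 2039 mm high. Two 62 mm wide jambs, 182 mm deep, stand either side of the opening from the floor to the top of the opening. A 53 mm thick head sits across the top of both jambs, spanning the full outside width of the frame.


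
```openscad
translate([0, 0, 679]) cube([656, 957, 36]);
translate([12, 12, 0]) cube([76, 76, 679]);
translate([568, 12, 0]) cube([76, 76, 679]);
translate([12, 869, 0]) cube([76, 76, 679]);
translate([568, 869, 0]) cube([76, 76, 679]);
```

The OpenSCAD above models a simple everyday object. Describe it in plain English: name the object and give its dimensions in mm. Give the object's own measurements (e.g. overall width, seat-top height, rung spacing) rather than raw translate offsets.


A table: top 656 mm (x) × 957 mm (y), 36 mm thick, upper face at z = 715 mm, on four 76×76 mm square legs, each inset 12 mm from the nearest pair of top edges from z = 0 to the bottom of the top.


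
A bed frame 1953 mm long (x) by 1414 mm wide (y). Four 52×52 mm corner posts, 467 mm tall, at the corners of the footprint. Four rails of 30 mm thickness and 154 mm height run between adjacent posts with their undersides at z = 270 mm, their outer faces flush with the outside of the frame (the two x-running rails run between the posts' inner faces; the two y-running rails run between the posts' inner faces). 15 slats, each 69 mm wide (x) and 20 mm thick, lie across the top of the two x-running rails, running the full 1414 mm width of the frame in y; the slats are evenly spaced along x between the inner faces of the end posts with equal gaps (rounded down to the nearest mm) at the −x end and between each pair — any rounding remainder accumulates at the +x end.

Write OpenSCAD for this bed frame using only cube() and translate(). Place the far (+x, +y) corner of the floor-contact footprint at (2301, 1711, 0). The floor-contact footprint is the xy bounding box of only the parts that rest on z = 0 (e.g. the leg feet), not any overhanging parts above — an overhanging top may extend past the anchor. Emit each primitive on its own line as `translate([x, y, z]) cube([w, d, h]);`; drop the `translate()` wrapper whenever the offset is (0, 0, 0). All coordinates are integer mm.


translate([348, 297, 0]) cube([52, 52, 467]);
translate([348, 1659, 0]) cube([52, 52, 467]);
translate([2249, 297, 0]) cube([52, 52, 467]);
translate([2249, 1659, 0]) cube([52, 52, 467]);
translate([400, 297, 270]) cube([1849, 30, 154]);
translate([400, 1681, 270]) cube([1849, 30, 154]);
translate([348, 349, 270]) cube([30, 1310, 154]);
translate([2271, 349, 270]) cube([30, 1310, 154]);
translate([450, 297, 424]) cube([69, 1414, 20]);
translate([569, 297, 424]) cube([69, 1414, 20]);
translate([688, 297, 424]) cube([69, 1414, 20]);
translate([807, 297, 424]) cube([69, 1414, 20]);
translate([926, 297, 424]) cube([69, 1414, 20]);
translate([1045, 297, 424]) cube([69, 1414, 20]);
translate([1164, 297, 424]) cube([69, 1414, 20]);
translate([1283, 297, 424]) cube([69, 1414, 20]);
translate([1402, 297, 424]) cube([69, 1414, 20]);
translate([1521, 297, 424]) cube([69, 1414, 20]);
translate([1640, 297, 424]) cube([69, 1414, 20]);
translate([1759, 297, 424]) cube([69, 1414, 20]);
translate([1878, 297, 424]) cube([69, 1414, 20]);
translate([1997, 297, 424]) cube([69, 1414, 20]);
translate([2116, 297, 424]) cube([69, 1414, 20]);


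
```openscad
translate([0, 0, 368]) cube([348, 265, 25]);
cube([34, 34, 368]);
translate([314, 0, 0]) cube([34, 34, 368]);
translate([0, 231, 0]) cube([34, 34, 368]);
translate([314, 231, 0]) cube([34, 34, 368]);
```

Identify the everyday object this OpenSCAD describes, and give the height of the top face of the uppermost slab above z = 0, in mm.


A stool. The seat height is 393 mm.

A 348×265×25 slab at z = 368 on four corner posts — a stool. The seat top is 368 + 25 = 393 mm.


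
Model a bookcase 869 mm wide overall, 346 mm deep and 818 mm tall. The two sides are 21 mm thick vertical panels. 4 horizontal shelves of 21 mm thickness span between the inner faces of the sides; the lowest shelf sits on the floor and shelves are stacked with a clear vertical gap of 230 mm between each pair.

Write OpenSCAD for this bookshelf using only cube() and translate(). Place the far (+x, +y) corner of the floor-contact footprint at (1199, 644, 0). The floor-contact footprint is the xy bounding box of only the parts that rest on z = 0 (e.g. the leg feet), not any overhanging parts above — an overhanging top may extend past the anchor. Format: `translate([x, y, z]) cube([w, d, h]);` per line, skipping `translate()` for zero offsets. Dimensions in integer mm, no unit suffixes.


translate([330, 298, 0]) cube([21, 346, 818]);
translate([1178, 298, 0]) cube([21, 346, 818]);
translate([351, 298, 0]) cube([827, 346, 21]);
translate([351, 298, 251]) cube([827, 346, 21]);
translate([351, 298, 502]) cube([827, 346, 21]);
translate([351, 298, 753]) cube([827, 346, 21]);
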